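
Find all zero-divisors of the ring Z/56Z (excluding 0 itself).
An element a ∈ Z/56Z (with a ≠ 0) is a zero-divisor iff gcd(a, 56) > 1 (because a is a unit precisely when gcd(a, n) = 1, and in Z/nZ every nonzero, non-unit element is a zero-divisor). Scan a = 1, ..., 55 and keep those with gcd(a, 56) > 1:
  gcd(2, 56) = 2, gcd(4, 56) = 4, gcd(6, 56) = 2, gcd(7, 56) = 7, gcd(8, 56) = 8, gcd(10, 56) = 2, gcd(12, 56) = 4, gcd(14, 56) = 14, gcd(16, 56) = 8, gcd(18, 56) = 2, gcd(20, 56) = 4, gcd(21, 56) = 7, gcd(22, 56) = 2, gcd(24, 56) = 8, gcd(26, 56) = 2, gcd(28, 56) = 28, gcd(30, 56) = 2, gcd(32, 56) = 8, gcd(34, 56) = 2, gcd(35, 56) = 7, gcd(36, 56) = 4, gcd(38, 56) = 2, gcd(40, 56) = 8, gcd(42, 56) = 14, gcd(44, 56) = 4, gcd(46, 56) = 2, gcd(48, 56) = 8, gcd(49, 56) = 7, gcd(50, 56) = 2, gcd(52, 56) = 4, gcd(54, 56) = 2.
All other a ∈ {1, ..., 55} have gcd(a, 56) = 1 and are units. So the nonzero zero-divisors are exactly the 31 values of a appearing in this scan.

Final answer: nonzero zero-divisors of Z/56Z = {2, 4, 6, 7, 8, 10, 12, 14, 16, 18, 20, 21, 22, 24, 26, 28, 30, 32, 34, 35, 36, 38, 40, 42, 44, 46, 48, 49, 50, 52, 54}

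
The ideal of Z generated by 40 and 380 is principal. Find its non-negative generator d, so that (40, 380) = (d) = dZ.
In the PID Z, (a, b) is generated by gcd(a, b). Compute gcd(380, 40) with the extended Euclidean algorithm, tracking rows (r, s, t) with s·380 + t·40 = r:
  row A: (380, 1, 0)   [1·380 + 0·40 = 380]
  row B: (40, 0, 1)   [0·380 + 1·40 = 40]
  380 = 9·40 + 20   → row C = row A − 9·row B = (20, 1, −9)   [check: 1·380 − 9·40 = 20]
  40 = 2·20 + 0   → remainder 0, stop. gcd = 20 (last nonzero row C).
So gcd(40, 380) = 20, with Bézout identity 1·380 − 9·40 = 20. Containment (⊇): the Bézout identity exhibits 20 as an element of (40, 380), giving (20) ⊆ (40, 380). Containment (⊆): since 20 | 40 and 20 | 380 (40 = 20·2, 380 = 20·19), every Z-linear combination of 40 and 380 is divisible by 20, so (40, 380) ⊆ (20). Therefore (40, 380) = (20), d = 20.

Final answer: (40, 380) = (20); d = 20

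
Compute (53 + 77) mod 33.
31

Reduce the summands first: 53 ≡ 20, 77 ≡ 11 (mod 33), so 53 + 77 ≡ 20 + 11 (mod 33). 20 + 11 = 31; 31 = 0·33 + 31, so (53 + 77) mod 33 = 31.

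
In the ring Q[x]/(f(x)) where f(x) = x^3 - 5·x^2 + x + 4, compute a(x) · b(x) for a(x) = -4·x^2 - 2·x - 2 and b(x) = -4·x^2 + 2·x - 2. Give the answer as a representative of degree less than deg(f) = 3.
First multiply in Q[x] without reducing: a · b = 16·x^4 + 12·x^2 + 4. Now divide by f(x) = x^3 - 5·x^2 + x + 4, eliminating the leading term at each step:
  leading term 16·x^4: subtract (16·x)·f(x) = 16·x^4 - 80·x^3 + 16·x^2 + 64·x, leaving 80·x^3 - 4·x^2 - 64·x + 4
  leading term 80·x^3: subtract (80)·f(x) = 80·x^3 - 400·x^2 + 80·x + 320, leaving 396·x^2 - 144·x - 316
The degree is now < 3, so this is the remainder. Hence a · b ≡ 396·x^2 - 144·x - 316 in Q[x]/(f).

Final answer: a · b ≡ 396·x^2 - 144·x - 316 (mod f(x))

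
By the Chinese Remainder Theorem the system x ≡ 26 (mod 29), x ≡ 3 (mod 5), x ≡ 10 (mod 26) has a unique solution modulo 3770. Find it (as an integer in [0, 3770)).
The moduli 29, 5, 26 are pairwise coprime, so by the CRT there is a unique solution mod 29·5·26 = 3770.
Solve by successive substitution. Start with x ≡ 26 (mod 29).
  Combine with x ≡ 3 (mod 5): write x = 26 + 29·t and require 26 + 29·t ≡ 3 (mod 5), i.e. 29·t ≡ 3 − 26 ≡ 2 (mod 5). Since 29^(−1) ≡ 4 (mod 5) (29 ≡ 4 (mod 5)), t ≡ 4·2 ≡ 3 (mod 5). So x ≡ 26 + 29·3 = 113 (mod 145).
  Combine with x ≡ 10 (mod 26): write x = 113 + 145·t and require 113 + 145·t ≡ 10 (mod 26), i.e. 145·t ≡ 10 − 113 ≡ 1 (mod 26). Since 145^(−1) ≡ 7 (mod 26) (145 ≡ 15 (mod 26)), t ≡ 7·1 ≡ 7 (mod 26). So x ≡ 113 + 145·7 = 1128 (mod 3770).
Unique solution in [0, 3770): x = 1128.

Final answer: x ≡ 1128 (mod 3770); the representative in [0, 3770) is 1128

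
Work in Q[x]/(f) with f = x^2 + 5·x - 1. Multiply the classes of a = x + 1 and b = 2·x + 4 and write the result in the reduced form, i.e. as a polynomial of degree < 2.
First multiply in Q[x] without reducing: a · b = 2·x^2 + 6·x + 4. Now divide by f(x) = x^2 + 5·x - 1, eliminating the leading term at each step:
  leading term 2·x^2: subtract (2)·f(x) = 2·x^2 + 10·x - 2, leaving 6 - 4·x
The degree is now < 2, so this is the remainder. Hence a · b ≡ 6 - 4·x in Q[x]/(f).

Final answer: a · b ≡ 6 - 4·x (mod f(x))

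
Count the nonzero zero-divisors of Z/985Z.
Z/985Z has 200 nonzero zero-divisors

In Z/985Z each nonzero element is either a unit (gcd with 985 is 1) or a zero-divisor (gcd > 1). The number of units is φ(985): factorise 985 = 5 · 197, so φ(985) = (5 − 1) · (197 − 1) = 4 · 196 = 784. The nonzero elements number 985 − 1 = 984. Hence the nonzero zero-divisors number 984 − 784 = 200.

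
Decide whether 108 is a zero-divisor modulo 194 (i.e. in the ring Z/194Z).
YES

gcd(108, 194) = 2 > 1, so 108 is not a unit in Z/194Z. In Z/nZ every nonzero non-unit is a zero-divisor: explicitly, take b = 194/gcd = 97 ≠ 0 (mod 194); then 108·97 = 10476 = 54·194, i.e. 108·97 ≡ 0 (mod 194). So 108 is a zero-divisor.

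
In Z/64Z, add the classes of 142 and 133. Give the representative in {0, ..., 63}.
19

Reduce the summands first: 142 ≡ 14, 133 ≡ 5 (mod 64), so 142 + 133 ≡ 14 + 5 (mod 64). 14 + 5 = 19; 19 = 0·64 + 19, so (142 + 133) mod 64 = 19.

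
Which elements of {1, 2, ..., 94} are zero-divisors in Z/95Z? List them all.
nonzero zero-divisors of Z/95Z = {5, 10, 15, 19, 20, 25, 30, 35, 38, 40, 45, 50, 55, 57, 60, 65, 70, 75, 76, 80, 85, 90}

An element a ∈ Z/95Z (with a ≠ 0) is a zero-divisor iff gcd(a, 95) > 1 (because a is a unit precisely when gcd(a, n) = 1, and in Z/nZ every nonzero, non-unit element is a zero-divisor). Scan a = 1, ..., 94 and keep those with gcd(a, 95) > 1:
  gcd(5, 95) = 5, gcd(10, 95) = 5, gcd(15, 95) = 5, gcd(19, 95) = 19, gcd(20, 95) = 5, gcd(25, 95) = 5, gcd(30, 95) = 5, gcd(35, 95) = 5, gcd(38, 95) = 19, gcd(40, 95) = 5, gcd(45, 95) = 5, gcd(50, 95) = 5, gcd(55, 95) = 5, gcd(57, 95) = 19, gcd(60, 95) = 5, gcd(65, 95) = 5, gcd(70, 95) = 5, gcd(75, 95) = 5, gcd(76, 95) = 19, gcd(80, 95) = 5, gcd(85, 95) = 5, gcd(90, 95) = 5.
All other a ∈ {1, ..., 94} have gcd(a, 95) = 1 and are units. So the nonzero zero-divisors are exactly the 22 values of a appearing in this scan.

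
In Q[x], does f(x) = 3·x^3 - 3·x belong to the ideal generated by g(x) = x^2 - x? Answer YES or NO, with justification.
YES

In Q[x] the ideal (g) consists of all multiples of g, so f ∈ (g) iff g | f, i.e. iff the remainder of f on division by g is 0. Divide f by g (g is monic, so eliminate the leading term of the running remainder at each step):
  leading term 3·x^3: subtract (3·x)·g(x) = 3·x^3 - 3·x^2, leaving 3·x^2 - 3·x
  leading term 3·x^2: subtract (3)·g(x) = 3·x^2 - 3·x, leaving 0
The remainder is 0, so f(x) = g(x) · h(x) with h(x) = 3·x + 3. Hence g | f, i.e. f ∈ (g).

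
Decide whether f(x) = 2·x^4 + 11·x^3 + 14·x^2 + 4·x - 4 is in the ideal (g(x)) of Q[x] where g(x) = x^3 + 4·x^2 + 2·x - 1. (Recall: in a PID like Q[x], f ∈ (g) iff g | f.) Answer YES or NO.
In Q[x] the ideal (g) consists of all multiples of g, so f ∈ (g) iff g | f, i.e. iff the remainder of f on division by g is 0. Divide f by g (g is monic, so eliminate the leading term of the running remainder at each step):
  leading term 2·x^4: subtract (2·x)·g(x) = 2·x^4 + 8·x^3 + 4·x^2 - 2·x, leaving 3·x^3 + 10·x^2 + 6·x - 4
  leading term 3·x^3: subtract (3)·g(x) = 3·x^3 + 12·x^2 + 6·x - 3, leaving -2·x^2 - 1
The remainder r(x) = -2·x^2 - 1 ≠ 0 (and deg r < deg g), so g ∤ f, i.e. f ∉ (g).

Final answer: NO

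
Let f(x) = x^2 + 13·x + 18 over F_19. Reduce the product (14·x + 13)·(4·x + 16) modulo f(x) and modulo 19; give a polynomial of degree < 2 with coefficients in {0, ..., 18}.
Multiply as integer polynomials: a · b = 56·x^2 + 276·x + 208. Reducing coefficients mod 19: a · b ≡ 18·x^2 + 10·x + 18. Now divide by f(x) = x^2 + 13·x + 18 in F_19[x], eliminating the leading term at each step:
  leading term 18·x^2: subtract (18)·f(x) = 18·x^2 + 6·x + 1, leaving 4·x + 17 (coefficients mod 19)
The degree is now < 2, so this is the remainder. Hence a · b ≡ 4·x + 17 in F_19[x]/(f).

Final answer: a · b ≡ 4·x + 17 (mod f(x))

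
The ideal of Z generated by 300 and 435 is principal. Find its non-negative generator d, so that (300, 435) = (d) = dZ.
In the PID Z, (a, b) is generated by gcd(a, b). Compute gcd(435, 300) with the extended Euclidean algorithm, tracking rows (r, s, t) with s·435 + t·300 = r:
  row A: (435, 1, 0)   [1·435 + 0·300 = 435]
  row B: (300, 0, 1)   [0·435 + 1·300 = 300]
  435 = 1·300 + 135   → row C = row A − 1·row B = (135, 1, −1)   [check: 1·435 − 1·300 = 135]
  300 = 2·135 + 30   → row D = row B − 2·row C = (30, −2, 3)   [check: −2·435 + 3·300 = 30]
  135 = 4·30 + 15   → row E = row C − 4·row D = (15, 9, −13)   [check: 9·435 − 13·300 = 15]
  30 = 2·15 + 0   → remainder 0, stop. gcd = 15 (last nonzero row E).
So gcd(300, 435) = 15, with Bézout identity 9·435 − 13·300 = 15. Containment (⊇): the Bézout identity exhibits 15 as an element of (300, 435), giving (15) ⊆ (300, 435). Containment (⊆): since 15 | 300 and 15 | 435 (300 = 15·20, 435 = 15·29), every Z-linear combination of 300 and 435 is divisible by 15, so (300, 435) ⊆ (15). Therefore (300, 435) = (15), d = 15.

Final answer: (300, 435) = (15); d = 15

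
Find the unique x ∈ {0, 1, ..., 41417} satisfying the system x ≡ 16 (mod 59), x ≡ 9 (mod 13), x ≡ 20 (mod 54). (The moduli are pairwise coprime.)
The moduli 59, 13, 54 are pairwise coprime, so by the CRT there is a unique solution mod 59·13·54 = 41418.
Solve by successive substitution. Start with x ≡ 16 (mod 59).
  Combine with x ≡ 9 (mod 13): write x = 16 + 59·t and require 16 + 59·t ≡ 9 (mod 13), i.e. 59·t ≡ 9 − 16 ≡ 6 (mod 13). Since 59^(−1) ≡ 2 (mod 13) (59 ≡ 7 (mod 13)), t ≡ 2·6 ≡ 12 (mod 13). So x ≡ 16 + 59·12 = 724 (mod 767).
  Combine with x ≡ 20 (mod 54): write x = 724 + 767·t and require 724 + 767·t ≡ 20 (mod 54), i.e. 767·t ≡ 20 − 724 ≡ 52 (mod 54). Since 767^(−1) ≡ 5 (mod 54) (767 ≡ 11 (mod 54)), t ≡ 5·52 ≡ 44 (mod 54). So x ≡ 724 + 767·44 = 34472 (mod 41418).
Unique solution in [0, 41418): x = 34472.

Final answer: x ≡ 34472 (mod 41418); the representative in [0, 41418) is 34472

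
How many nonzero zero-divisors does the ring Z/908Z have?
In Z/908Z each nonzero element is either a unit (gcd with 908 is 1) or a zero-divisor (gcd > 1). The number of units is φ(908): factorise 908 = 2^2 · 227, so φ(908) = (2^2 − 2^1) · (227 − 1) = 2 · 226 = 452. The nonzero elements number 908 − 1 = 907. Hence the nonzero zero-divisors number 907 − 452 = 455.

Final answer: Z/908Z has 455 nonzero zero-divisors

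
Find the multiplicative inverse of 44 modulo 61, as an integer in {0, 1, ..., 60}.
Apply the extended Euclidean algorithm to (61, 44), tracking rows (r, s, t) with s·61 + t·44 = r. Each division r_prev = q·r_cur + r_new produces the new row as (previous row) − q·(current row):
  row A: (61, 1, 0)   [1·61 + 0·44 = 61]
  row B: (44, 0, 1)   [0·61 + 1·44 = 44]
  61 = 1·44 + 17   → row C = row A − 1·row B = (17, 1, −1)   [check: 1·61 − 1·44 = 17]
  44 = 2·17 + 10   → row D = row B − 2·row C = (10, −2, 3)   [check: −2·61 + 3·44 = 10]
  17 = 1·10 + 7   → row E = row C − 1·row D = (7, 3, −4)   [check: 3·61 − 4·44 = 7]
  10 = 1·7 + 3   → row F = row D − 1·row E = (3, −5, 7)   [check: −5·61 + 7·44 = 3]
  7 = 2·3 + 1   → row G = row E − 2·row F = (1, 13, −18)   [check: 13·61 − 18·44 = 1]
  3 = 3·1 + 0   → remainder 0, stop. gcd = 1 (last nonzero row G).
The gcd is 1, so 44 is invertible mod 61. The last nonzero row gives 13·61 − 18·44 = 1, so t = −18. So 44^(−1) ≡ −18 ≡ 43 (mod 61). Verify: 44 · 43 = 1892 ≡ 1 (mod 61). ✓

Final answer: 44^(−1) ≡ 43 (mod 61)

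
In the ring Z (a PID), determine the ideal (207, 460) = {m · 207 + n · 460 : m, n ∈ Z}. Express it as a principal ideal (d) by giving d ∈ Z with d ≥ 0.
(207, 460) = (23); d = 23

In the PID Z, (a, b) is generated by gcd(a, b). Compute gcd(460, 207) with the extended Euclidean algorithm, tracking rows (r, s, t) with s·460 + t·207 = r:
  row A: (460, 1, 0)   [1·460 + 0·207 = 460]
  row B: (207, 0, 1)   [0·460 + 1·207 = 207]
  460 = 2·207 + 46   → row C = row A − 2·row B = (46, 1, −2)   [check: 1·460 − 2·207 = 46]
  207 = 4·46 + 23   → row D = row B − 4·row C = (23, −4, 9)   [check: −4·460 + 9·207 = 23]
  46 = 2·23 + 0   → remainder 0, stop. gcd = 23 (last nonzero row D).
So gcd(207, 460) = 23, with Bézout identity −4·460 + 9·207 = 23. Containment (⊇): the Bézout identity exhibits 23 as an element of (207, 460), giving (23) ⊆ (207, 460). Containment (⊆): since 23 | 207 and 23 | 460 (207 = 23·9, 460 = 23·20), every Z-linear combination of 207 and 460 is divisible by 23, so (207, 460) ⊆ (23). Therefore (207, 460) = (23), d = 23.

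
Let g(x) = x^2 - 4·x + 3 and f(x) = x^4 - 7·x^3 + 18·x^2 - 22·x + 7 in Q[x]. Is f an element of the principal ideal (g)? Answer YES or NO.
In Q[x] the ideal (g) consists of all multiples of g, so f ∈ (g) iff g | f, i.e. iff the remainder of f on division by g is 0. Divide f by g (g is monic, so eliminate the leading term of the running remainder at each step):
  leading term x^4: subtract (x^2)·g(x) = x^4 - 4·x^3 + 3·x^2, leaving -3·x^3 + 15·x^2 - 22·x + 7
  leading term -3·x^3: subtract (-3·x)·g(x) = -3·x^3 + 12·x^2 - 9·x, leaving 3·x^2 - 13·x + 7
  leading term 3·x^2: subtract (3)·g(x) = 3·x^2 - 12·x + 9, leaving -x - 2
The remainder r(x) = -x - 2 ≠ 0 (and deg r < deg g), so g ∤ f, i.e. f ∉ (g).

Final answer: NO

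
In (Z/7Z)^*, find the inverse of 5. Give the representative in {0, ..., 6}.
Apply the extended Euclidean algorithm to (7, 5), tracking rows (r, s, t) with s·7 + t·5 = r. Each division r_prev = q·r_cur + r_new produces the new row as (previous row) − q·(current row):
  row A: (7, 1, 0)   [1·7 + 0·5 = 7]
  row B: (5, 0, 1)   [0·7 + 1·5 = 5]
  7 = 1·5 + 2   → row C = row A − 1·row B = (2, 1, −1)   [check: 1·7 − 1·5 = 2]
  5 = 2·2 + 1   → row D = row B − 2·row C = (1, −2, 3)   [check: −2·7 + 3·5 = 1]
  2 = 2·1 + 0   → remainder 0, stop. gcd = 1 (last nonzero row D).
The gcd is 1, so 5 is invertible mod 7. The last nonzero row gives −2·7 + 3·5 = 1, so t = 3. So 5^(−1) ≡ 3 (mod 7). Verify: 5 · 3 = 15 ≡ 1 (mod 7). ✓

Final answer: 5^(−1) ≡ 3 (mod 7)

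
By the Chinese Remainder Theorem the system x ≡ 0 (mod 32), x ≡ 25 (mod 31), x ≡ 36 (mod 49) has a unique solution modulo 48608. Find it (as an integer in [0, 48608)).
x ≡ 18656 (mod 48608); the representative in [0, 48608) is 18656

The moduli 32, 31, 49 are pairwise coprime, so by the CRT there is a unique solution mod 32·31·49 = 48608.
Solve by successive substitution. Start with x ≡ 0 (mod 32).
  Combine with x ≡ 25 (mod 31): write x = 32·t and require 32·t ≡ 25 (mod 31). Since 32^(−1) ≡ 1 (mod 31) (32 ≡ 1 (mod 31)), t ≡ 1·25 ≡ 25 (mod 31). So x ≡ 32·25 = 800 (mod 992).
  Combine with x ≡ 36 (mod 49): write x = 800 + 992·t and require 800 + 992·t ≡ 36 (mod 49), i.e. 992·t ≡ 36 − 800 ≡ 20 (mod 49). Since 992^(−1) ≡ 45 (mod 49) (992 ≡ 12 (mod 49)), t ≡ 45·20 ≡ 18 (mod 49). So x ≡ 800 + 992·18 = 18656 (mod 48608).
Unique solution in [0, 48608): x = 18656.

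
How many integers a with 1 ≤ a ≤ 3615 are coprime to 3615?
1920

The number of a ∈ {1, ..., 3615} with gcd(a, 3615) = 1 is by definition Euler's totient φ(3615). φ is multiplicative, with φ(p^e) = p^e − p^(e−1). Factorise 3615 = 3 · 5 · 241. Then
  φ(3615) = (3 − 1) · (5 − 1) · (241 − 1) = 2 · 4 · 240 = 1920.
So there are 1920 such integers.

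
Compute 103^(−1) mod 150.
Apply the extended Euclidean algorithm to (150, 103), tracking rows (r, s, t) with s·150 + t·103 = r. Each division r_prev = q·r_cur + r_new produces the new row as (previous row) − q·(current row):
  row A: (150, 1, 0)   [1·150 + 0·103 = 150]
  row B: (103, 0, 1)   [0·150 + 1·103 = 103]
  150 = 1·103 + 47   → row C = row A − 1·row B = (47, 1, −1)   [check: 1·150 − 1·103 = 47]
  103 = 2·47 + 9   → row D = row B − 2·row C = (9, −2, 3)   [check: −2·150 + 3·103 = 9]
  47 = 5·9 + 2   → row E = row C − 5·row D = (2, 11, −16)   [check: 11·150 − 16·103 = 2]
  9 = 4·2 + 1   → row F = row D − 4·row E = (1, −46, 67)   [check: −46·150 + 67·103 = 1]
  2 = 2·1 + 0   → remainder 0, stop. gcd = 1 (last nonzero row F).
The gcd is 1, so 103 is invertible mod 150. The last nonzero row gives −46·150 + 67·103 = 1, so t = 67. So 103^(−1) ≡ 67 (mod 150). Verify: 103 · 67 = 6901 ≡ 1 (mod 150). ✓

Final answer: 103^(−1) ≡ 67 (mod 150)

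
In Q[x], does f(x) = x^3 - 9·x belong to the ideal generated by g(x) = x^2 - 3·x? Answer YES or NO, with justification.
In Q[x] the ideal (g) consists of all multiples of g, so f ∈ (g) iff g | f, i.e. iff the remainder of f on division by g is 0. Divide f by g (g is monic, so eliminate the leading term of the running remainder at each step):
  leading term x^3: subtract (x)·g(x) = x^3 - 3·x^2, leaving 3·x^2 - 9·x
  leading term 3·x^2: subtract (3)·g(x) = 3·x^2 - 9·x, leaving 0
The remainder is 0, so f(x) = g(x) · h(x) with h(x) = x + 3. Hence g | f, i.e. f ∈ (g).

Final answer: YES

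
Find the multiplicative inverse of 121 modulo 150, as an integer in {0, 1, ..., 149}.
Apply the extended Euclidean algorithm to (150, 121), tracking rows (r, s, t) with s·150 + t·121 = r. Each division r_prev = q·r_cur + r_new produces the new row as (previous row) − q·(current row):
  row A: (150, 1, 0)   [1·150 + 0·121 = 150]
  row B: (121, 0, 1)   [0·150 + 1·121 = 121]
  150 = 1·121 + 29   → row C = row A − 1·row B = (29, 1, −1)   [check: 1·150 − 1·121 = 29]
  121 = 4·29 + 5   → row D = row B − 4·row C = (5, −4, 5)   [check: −4·150 + 5·121 = 5]
  29 = 5·5 + 4   → row E = row C − 5·row D = (4, 21, −26)   [check: 21·150 − 26·121 = 4]
  5 = 1·4 + 1   → row F = row D − 1·row E = (1, −25, 31)   [check: −25·150 + 31·121 = 1]
  4 = 4·1 + 0   → remainder 0, stop. gcd = 1 (last nonzero row F).
The gcd is 1, so 121 is invertible mod 150. The last nonzero row gives −25·150 + 31·121 = 1, so t = 31. So 121^(−1) ≡ 31 (mod 150). Verify: 121 · 31 = 3751 ≡ 1 (mod 150). ✓

Final answer: 121^(−1) ≡ 31 (mod 150)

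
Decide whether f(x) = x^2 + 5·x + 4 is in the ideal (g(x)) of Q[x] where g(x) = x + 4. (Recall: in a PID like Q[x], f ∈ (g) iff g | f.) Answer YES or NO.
In Q[x] the ideal (g) consists of all multiples of g, so f ∈ (g) iff g | f, i.e. iff the remainder of f on division by g is 0. Divide f by g (g is monic, so eliminate the leading term of the running remainder at each step):
  leading term x^2: subtract (x)·g(x) = x^2 + 4·x, leaving x + 4
  leading term x: subtract (1)·g(x) = x + 4, leaving 0
The remainder is 0, so f(x) = g(x) · h(x) with h(x) = x + 1. Hence g | f, i.e. f ∈ (g).

Final answer: YES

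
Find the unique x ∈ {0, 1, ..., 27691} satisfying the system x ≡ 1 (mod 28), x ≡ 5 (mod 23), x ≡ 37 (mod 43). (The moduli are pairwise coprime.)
x ≡ 18957 (mod 27692); the representative in [0, 27692) is 18957

The moduli 28, 23, 43 are pairwise coprime, so by the CRT there is a unique solution mod 28·23·43 = 27692.
Solve by successive substitution. Start with x ≡ 1 (mod 28).
  Combine with x ≡ 5 (mod 23): write x = 1 + 28·t and require 1 + 28·t ≡ 5 (mod 23), i.e. 28·t ≡ 5 − 1 ≡ 4 (mod 23). Since 28^(−1) ≡ 14 (mod 23) (28 ≡ 5 (mod 23)), t ≡ 14·4 ≡ 10 (mod 23). So x ≡ 1 + 28·10 = 281 (mod 644).
  Combine with x ≡ 37 (mod 43): write x = 281 + 644·t and require 281 + 644·t ≡ 37 (mod 43), i.e. 644·t ≡ 37 − 281 ≡ 14 (mod 43). Since 644^(−1) ≡ 42 (mod 43) (644 ≡ 42 (mod 43)), t ≡ 42·14 ≡ 29 (mod 43). So x ≡ 281 + 644·29 = 18957 (mod 27692).
Unique solution in [0, 27692): x = 18957.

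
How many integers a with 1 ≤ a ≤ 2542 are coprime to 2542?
1200

The number of a ∈ {1, ..., 2542} with gcd(a, 2542) = 1 is by definition Euler's totient φ(2542). φ is multiplicative, with φ(p^e) = p^e − p^(e−1). Factorise 2542 = 2 · 31 · 41. Then
  φ(2542) = (2 − 1) · (31 − 1) · (41 − 1) = 1 · 30 · 40 = 1200.
So there are 1200 such integers.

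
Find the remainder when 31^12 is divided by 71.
50

Use repeated squaring. Binary(12) = 1100. Walk through the bits of the exponent 12 left-to-right: at each bit after the leading one, square the running value, then multiply by 31 if the bit is 1 (always reducing mod 71):
  bit 1 = 1 (leading): start with 31.
  bit 2 = 1: square 31^2 = 961 ≡ 38; bit is 1, so multiply 38·31 = 1178 ≡ 42 (mod 71).
  bit 3 = 0: square 42^2 = 1764 ≡ 60 (mod 71).
  bit 4 = 0: square 60^2 = 3600 ≡ 50 (mod 71).
Final value: 31^12 ≡ 50 (mod 71).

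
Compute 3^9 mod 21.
Use repeated squaring. Binary(9) = 1001. Walk through the bits of the exponent 9 left-to-right: at each bit after the leading one, square the running value, then multiply by 3 if the bit is 1 (always reducing mod 21):
  bit 1 = 1 (leading): start with 3.
  bit 2 = 0: square 3^2 = 9 (mod 21).
  bit 3 = 0: square 9^2 = 81 ≡ 18 (mod 21).
  bit 4 = 1: square 18^2 = 324 ≡ 9; bit is 1, so multiply 9·3 = 27 ≡ 6 (mod 21).
Final value: 3^9 ≡ 6 (mod 21).

Final answer: 6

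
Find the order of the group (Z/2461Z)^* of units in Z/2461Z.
(Z/2461Z)^* consists of the classes a with gcd(a, 2461) = 1, so its order is φ(2461). φ is multiplicative, with φ(p^e) = p^e − p^(e−1). Factorise 2461 = 23 · 107. Then
  φ(2461) = (23 − 1) · (107 − 1) = 22 · 106 = 2332.
Thus |(Z/2461Z)^*| = 2332.

Final answer: |(Z/2461Z)^*| = 2332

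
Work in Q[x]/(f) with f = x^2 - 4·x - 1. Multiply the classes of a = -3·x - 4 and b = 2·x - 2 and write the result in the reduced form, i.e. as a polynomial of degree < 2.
First multiply in Q[x] without reducing: a · b = -6·x^2 - 2·x + 8. Now divide by f(x) = x^2 - 4·x - 1, eliminating the leading term at each step:
  leading term -6·x^2: subtract (-6)·f(x) = -6·x^2 + 24·x + 6, leaving 2 - 26·x
The degree is now < 2, so this is the remainder. Hence a · b ≡ 2 - 26·x in Q[x]/(f).

Final answer: a · b ≡ 2 - 26·x (mod f(x))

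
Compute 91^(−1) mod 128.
Apply the extended Euclidean algorithm to (128, 91), tracking rows (r, s, t) with s·128 + t·91 = r. Each division r_prev = q·r_cur + r_new produces the new row as (previous row) − q·(current row):
  row A: (128, 1, 0)   [1·128 + 0·91 = 128]
  row B: (91, 0, 1)   [0·128 + 1·91 = 91]
  128 = 1·91 + 37   → row C = row A − 1·row B = (37, 1, −1)   [check: 1·128 − 1·91 = 37]
  91 = 2·37 + 17   → row D = row B − 2·row C = (17, −2, 3)   [check: −2·128 + 3·91 = 17]
  37 = 2·17 + 3   → row E = row C − 2·row D = (3, 5, −7)   [check: 5·128 − 7·91 = 3]
  17 = 5·3 + 2   → row F = row D − 5·row E = (2, −27, 38)   [check: −27·128 + 38·91 = 2]
  3 = 1·2 + 1   → row G = row E − 1·row F = (1, 32, −45)   [check: 32·128 − 45·91 = 1]
  2 = 2·1 + 0   → remainder 0, stop. gcd = 1 (last nonzero row G).
The gcd is 1, so 91 is invertible mod 128. The last nonzero row gives 32·128 − 45·91 = 1, so t = −45. So 91^(−1) ≡ −45 ≡ 83 (mod 128). Verify: 91 · 83 = 7553 ≡ 1 (mod 128). ✓

Final answer: 91^(−1) ≡ 83 (mod 128)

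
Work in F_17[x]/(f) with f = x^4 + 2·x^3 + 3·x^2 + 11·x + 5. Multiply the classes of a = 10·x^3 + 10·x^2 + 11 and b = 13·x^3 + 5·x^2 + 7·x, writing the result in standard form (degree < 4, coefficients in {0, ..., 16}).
a · b ≡ 8·x^3 + 3·x^2 + 4·x + 6 (mod f(x))

Multiply as integer polynomials: a · b = 130·x^6 + 180·x^5 + 120·x^4 + 213·x^3 + 55·x^2 + 77·x. Reducing coefficients mod 17: a · b ≡ 11·x^6 + 10·x^5 + x^4 + 9·x^3 + 4·x^2 + 9·x. Now divide by f(x) = x^4 + 2·x^3 + 3·x^2 + 11·x + 5 in F_17[x], eliminating the leading term at each step:
  leading term 11·x^6: subtract (11·x^2)·f(x) = 11·x^6 + 5·x^5 + 16·x^4 + 2·x^3 + 4·x^2, leaving 5·x^5 + 2·x^4 + 7·x^3 + 9·x (coefficients mod 17)
  leading term 5·x^5: subtract (5·x)·f(x) = 5·x^5 + 10·x^4 + 15·x^3 + 4·x^2 + 8·x, leaving 9·x^4 + 9·x^3 + 13·x^2 + x (coefficients mod 17)
  leading term 9·x^4: subtract (9)·f(x) = 9·x^4 + x^3 + 10·x^2 + 14·x + 11, leaving 8·x^3 + 3·x^2 + 4·x + 6 (coefficients mod 17)
The degree is now < 4, so this is the remainder. Hence a · b ≡ 8·x^3 + 3·x^2 + 4·x + 6 in F_17[x]/(f).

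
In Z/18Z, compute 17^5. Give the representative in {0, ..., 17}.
17

Use repeated squaring. Binary(5) = 101. Walk through the bits of the exponent 5 left-to-right: at each bit after the leading one, square the running value, then multiply by 17 if the bit is 1 (always reducing mod 18):
  bit 1 = 1 (leading): start with 17.
  bit 2 = 0: square 17^2 = 289 ≡ 1 (mod 18).
  bit 3 = 1: square 1^2 = 1; bit is 1, so multiply 1·17 = 17 (mod 18).
Final value: 17^5 ≡ 17 (mod 18).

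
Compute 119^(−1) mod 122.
Apply the extended Euclidean algorithm to (122, 119), tracking rows (r, s, t) with s·122 + t·119 = r. Each division r_prev = q·r_cur + r_new produces the new row as (previous row) − q·(current row):
  row A: (122, 1, 0)   [1·122 + 0·119 = 122]
  row B: (119, 0, 1)   [0·122 + 1·119 = 119]
  122 = 1·119 + 3   → row C = row A − 1·row B = (3, 1, −1)   [check: 1·122 − 1·119 = 3]
  119 = 39·3 + 2   → row D = row B − 39·row C = (2, −39, 40)   [check: −39·122 + 40·119 = 2]
  3 = 1·2 + 1   → row E = row C − 1·row D = (1, 40, −41)   [check: 40·122 − 41·119 = 1]
  2 = 2·1 + 0   → remainder 0, stop. gcd = 1 (last nonzero row E).
The gcd is 1, so 119 is invertible mod 122. The last nonzero row gives 40·122 − 41·119 = 1, so t = −41. So 119^(−1) ≡ −41 ≡ 81 (mod 122). Verify: 119 · 81 = 9639 ≡ 1 (mod 122). ✓

Final answer: 119^(−1) ≡ 81 (mod 122)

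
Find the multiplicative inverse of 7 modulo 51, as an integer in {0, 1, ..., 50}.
Apply the extended Euclidean algorithm to (51, 7), tracking rows (r, s, t) with s·51 + t·7 = r. Each division r_prev = q·r_cur + r_new produces the new row as (previous row) − q·(current row):
  row A: (51, 1, 0)   [1·51 + 0·7 = 51]
  row B: (7, 0, 1)   [0·51 + 1·7 = 7]
  51 = 7·7 + 2   → row C = row A − 7·row B = (2, 1, −7)   [check: 1·51 − 7·7 = 2]
  7 = 3·2 + 1   → row D = row B − 3·row C = (1, −3, 22)   [check: −3·51 + 22·7 = 1]
  2 = 2·1 + 0   → remainder 0, stop. gcd = 1 (last nonzero row D).
The gcd is 1, so 7 is invertible mod 51. The last nonzero row gives −3·51 + 22·7 = 1, so t = 22. So 7^(−1) ≡ 22 (mod 51). Verify: 7 · 22 = 154 ≡ 1 (mod 51). ✓

Final answer: 7^(−1) ≡ 22 (mod 51)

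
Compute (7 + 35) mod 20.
Reduce the summands first: 35 ≡ 15 (mod 20), so 7 + 35 ≡ 7 + 15 (mod 20). 7 + 15 = 22; 22 = 1·20 + 2, so (7 + 35) mod 20 = 2.

Final answer: 2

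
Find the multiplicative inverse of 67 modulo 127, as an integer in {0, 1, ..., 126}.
67^(−1) ≡ 91 (mod 127)

Apply the extended Euclidean algorithm to (127, 67), tracking rows (r, s, t) with s·127 + t·67 = r. Each division r_prev = q·r_cur + r_new produces the new row as (previous row) − q·(current row):
  row A: (127, 1, 0)   [1·127 + 0·67 = 127]
  row B: (67, 0, 1)   [0·127 + 1·67 = 67]
  127 = 1·67 + 60   → row C = row A − 1·row B = (60, 1, −1)   [check: 1·127 − 1·67 = 60]
  67 = 1·60 + 7   → row D = row B − 1·row C = (7, −1, 2)   [check: −1·127 + 2·67 = 7]
  60 = 8·7 + 4   → row E = row C − 8·row D = (4, 9, −17)   [check: 9·127 − 17·67 = 4]
  7 = 1·4 + 3   → row F = row D − 1·row E = (3, −10, 19)   [check: −10·127 + 19·67 = 3]
  4 = 1·3 + 1   → row G = row E − 1·row F = (1, 19, −36)   [check: 19·127 − 36·67 = 1]
  3 = 3·1 + 0   → remainder 0, stop. gcd = 1 (last nonzero row G).
The gcd is 1, so 67 is invertible mod 127. The last nonzero row gives 19·127 − 36·67 = 1, so t = −36. So 67^(−1) ≡ −36 ≡ 91 (mod 127). Verify: 67 · 91 = 6097 ≡ 1 (mod 127). ✓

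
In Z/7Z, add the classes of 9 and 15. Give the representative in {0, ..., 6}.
3

Reduce the summands first: 9 ≡ 2, 15 ≡ 1 (mod 7), so 9 + 15 ≡ 2 + 1 (mod 7). 2 + 1 = 3; 3 = 0·7 + 3, so (9 + 15) mod 7 = 3.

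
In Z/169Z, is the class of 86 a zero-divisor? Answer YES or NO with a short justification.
gcd(86, 169) = 1, so 86 is a unit in Z/169Z (it has a multiplicative inverse). A unit cannot be a zero-divisor: if 86·b ≡ 0 then multiplying both sides by 86^(−1) gives b ≡ 0. So 86 is not a zero-divisor.

Final answer: NO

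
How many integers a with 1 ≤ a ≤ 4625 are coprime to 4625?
3600

The number of a ∈ {1, ..., 4625} with gcd(a, 4625) = 1 is by definition Euler's totient φ(4625). φ is multiplicative, with φ(p^e) = p^e − p^(e−1). Factorise 4625 = 5^3 · 37. Then
  φ(4625) = (5^3 − 5^2) · (37 − 1) = 100 · 36 = 3600.
So there are 3600 such integers.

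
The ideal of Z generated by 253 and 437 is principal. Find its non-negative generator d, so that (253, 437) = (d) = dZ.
In the PID Z, (a, b) is generated by gcd(a, b). Compute gcd(437, 253) with the extended Euclidean algorithm, tracking rows (r, s, t) with s·437 + t·253 = r:
  row A: (437, 1, 0)   [1·437 + 0·253 = 437]
  row B: (253, 0, 1)   [0·437 + 1·253 = 253]
  437 = 1·253 + 184   → row C = row A − 1·row B = (184, 1, −1)   [check: 1·437 − 1·253 = 184]
  253 = 1·184 + 69   → row D = row B − 1·row C = (69, −1, 2)   [check: −1·437 + 2·253 = 69]
  184 = 2·69 + 46   → row E = row C − 2·row D = (46, 3, −5)   [check: 3·437 − 5·253 = 46]
  69 = 1·46 + 23   → row F = row D − 1·row E = (23, −4, 7)   [check: −4·437 + 7·253 = 23]
  46 = 2·23 + 0   → remainder 0, stop. gcd = 23 (last nonzero row F).
So gcd(253, 437) = 23, with Bézout identity −4·437 + 7·253 = 23. Containment (⊇): the Bézout identity exhibits 23 as an element of (253, 437), giving (23) ⊆ (253, 437). Containment (⊆): since 23 | 253 and 23 | 437 (253 = 23·11, 437 = 23·19), every Z-linear combination of 253 and 437 is divisible by 23, so (253, 437) ⊆ (23). Therefore (253, 437) = (23), d = 23.

Final answer: (253, 437) = (23); d = 23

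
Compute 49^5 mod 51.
Use repeated squaring. Binary(5) = 101. Walk through the bits of the exponent 5 left-to-right: at each bit after the leading one, square the running value, then multiply by 49 if the bit is 1 (always reducing mod 51):
  bit 1 = 1 (leading): start with 49.
  bit 2 = 0: square 49^2 = 2401 ≡ 4 (mod 51).
  bit 3 = 1: square 4^2 = 16; bit is 1, so multiply 16·49 = 784 ≡ 19 (mod 51).
Final value: 49^5 ≡ 19 (mod 51).

Final answer: 19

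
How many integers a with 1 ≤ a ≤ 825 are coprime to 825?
The number of a ∈ {1, ..., 825} with gcd(a, 825) = 1 is by definition Euler's totient φ(825). φ is multiplicative, with φ(p^e) = p^e − p^(e−1). Factorise 825 = 3 · 5^2 · 11. Then
  φ(825) = (3 − 1) · (5^2 − 5^1) · (11 − 1) = 2 · 20 · 10 = 400.
So there are 400 such integers.

Final answer: 400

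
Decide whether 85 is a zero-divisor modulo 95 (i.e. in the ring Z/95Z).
YES

gcd(85, 95) = 5 > 1, so 85 is not a unit in Z/95Z. In Z/nZ every nonzero non-unit is a zero-divisor: explicitly, take b = 95/gcd = 19 ≠ 0 (mod 95); then 85·19 = 1615 = 17·95, i.e. 85·19 ≡ 0 (mod 95). So 85 is a zero-divisor.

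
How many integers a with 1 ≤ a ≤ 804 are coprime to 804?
264

The number of a ∈ {1, ..., 804} with gcd(a, 804) = 1 is by definition Euler's totient φ(804). φ is multiplicative, with φ(p^e) = p^e − p^(e−1). Factorise 804 = 2^2 · 3 · 67. Then
  φ(804) = (2^2 − 2^1) · (3 − 1) · (67 − 1) = 2 · 2 · 66 = 264.
So there are 264 such integers.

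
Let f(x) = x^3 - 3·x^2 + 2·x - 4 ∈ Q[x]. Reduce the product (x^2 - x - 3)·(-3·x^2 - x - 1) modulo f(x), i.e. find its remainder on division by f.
a · b ≡ -6·x^2 + 6·x - 25 (mod f(x))

First multiply in Q[x] without reducing: a · b = -3·x^4 + 2·x^3 + 9·x^2 + 4·x + 3. Now divide by f(x) = x^3 - 3·x^2 + 2·x - 4, eliminating the leading term at each step:
  leading term -3·x^4: subtract (-3·x)·f(x) = -3·x^4 + 9·x^3 - 6·x^2 + 12·x, leaving -7·x^3 + 15·x^2 - 8·x + 3
  leading term -7·x^3: subtract (-7)·f(x) = -7·x^3 + 21·x^2 - 14·x + 28, leaving -6·x^2 + 6·x - 25
The degree is now < 3, so this is the remainder. Hence a · b ≡ -6·x^2 + 6·x - 25 in Q[x]/(f).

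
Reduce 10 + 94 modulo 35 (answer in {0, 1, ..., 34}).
34

Reduce the summands first: 94 ≡ 24 (mod 35), so 10 + 94 ≡ 10 + 24 (mod 35). 10 + 24 = 34; 34 = 0·35 + 34, so (10 + 94) mod 35 = 34.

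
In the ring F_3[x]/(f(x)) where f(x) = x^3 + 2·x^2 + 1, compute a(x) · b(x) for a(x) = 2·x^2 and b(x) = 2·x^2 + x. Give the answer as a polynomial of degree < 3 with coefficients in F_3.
Multiply as integer polynomials: a · b = 4·x^4 + 2·x^3. Reducing coefficients mod 3: a · b ≡ x^4 + 2·x^3. Now divide by f(x) = x^3 + 2·x^2 + 1 in F_3[x], eliminating the leading term at each step:
  leading term x^4: subtract (x)·f(x) = x^4 + 2·x^3 + x, leaving 2·x (coefficients mod 3)
The degree is now < 3, so this is the remainder. Hence a · b ≡ 2·x in F_3[x]/(f).

Final answer: a · b ≡ 2·x (mod f(x))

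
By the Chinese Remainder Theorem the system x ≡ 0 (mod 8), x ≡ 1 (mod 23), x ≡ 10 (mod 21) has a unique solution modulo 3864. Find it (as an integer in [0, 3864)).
x ≡ 1312 (mod 3864); the representative in [0, 3864) is 1312

The moduli 8, 23, 21 are pairwise coprime, so by the CRT there is a unique solution mod 8·23·21 = 3864.
Solve by successive substitution. Start with x ≡ 0 (mod 8).
  Combine with x ≡ 1 (mod 23): write x = 8·t and require 8·t ≡ 1 (mod 23). Since 8^(−1) ≡ 3 (mod 23), t ≡ 3·1 ≡ 3 (mod 23). So x ≡ 8·3 = 24 (mod 184).
  Combine with x ≡ 10 (mod 21): write x = 24 + 184·t and require 24 + 184·t ≡ 10 (mod 21), i.e. 184·t ≡ 10 − 24 ≡ 7 (mod 21). Since 184^(−1) ≡ 4 (mod 21) (184 ≡ 16 (mod 21)), t ≡ 4·7 ≡ 7 (mod 21). So x ≡ 24 + 184·7 = 1312 (mod 3864).
Unique solution in [0, 3864): x = 1312.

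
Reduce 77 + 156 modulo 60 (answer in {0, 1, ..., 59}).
Reduce the summands first: 77 ≡ 17, 156 ≡ 36 (mod 60), so 77 + 156 ≡ 17 + 36 (mod 60). 17 + 36 = 53; 53 = 0·60 + 53, so (77 + 156) mod 60 = 53.

Final answer: 53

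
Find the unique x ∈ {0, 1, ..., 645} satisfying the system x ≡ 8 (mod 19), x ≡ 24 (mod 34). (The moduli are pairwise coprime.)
x ≡ 160 (mod 646); the representative in [0, 646) is 160

The moduli 19, 34 are pairwise coprime, so by the CRT there is a unique solution mod 19·34 = 646.
Solve by successive substitution. Start with x ≡ 8 (mod 19).
  Combine with x ≡ 24 (mod 34): write x = 8 + 19·t and require 8 + 19·t ≡ 24 (mod 34), i.e. 19·t ≡ 24 − 8 ≡ 16 (mod 34). Since 19^(−1) ≡ 9 (mod 34), t ≡ 9·16 ≡ 8 (mod 34). So x ≡ 8 + 19·8 = 160 (mod 646).
Unique solution in [0, 646): x = 160.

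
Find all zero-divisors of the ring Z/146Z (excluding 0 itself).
nonzero zero-divisors of Z/146Z = {2, 4, 6, 8, 10, 12, 14, 16, 18, 20, 22, 24, 26, 28, 30, 32, 34, 36, 38, 40, 42, 44, 46, 48, 50, 52, 54, 56, 58, 60, 62, 64, 66, 68, 70, 72, 73, 74, 76, 78, 80, 82, 84, 86, 88, 90, 92, 94, 96, 98, 100, 102, 104, 106, 108, 110, 112, 114, 116, 118, 120, 122, 124, 126, 128, 130, 132, 134, 136, 138, 140, 142, 144}

An element a ∈ Z/146Z (with a ≠ 0) is a zero-divisor iff gcd(a, 146) > 1 (because a is a unit precisely when gcd(a, n) = 1, and in Z/nZ every nonzero, non-unit element is a zero-divisor). Scan a = 1, ..., 145 and keep those with gcd(a, 146) > 1:
  gcd(2, 146) = 2, gcd(4, 146) = 2, gcd(6, 146) = 2, gcd(8, 146) = 2, gcd(10, 146) = 2, gcd(12, 146) = 2, gcd(14, 146) = 2, gcd(16, 146) = 2, gcd(18, 146) = 2, gcd(20, 146) = 2, gcd(22, 146) = 2, gcd(24, 146) = 2, gcd(26, 146) = 2, gcd(28, 146) = 2, gcd(30, 146) = 2, gcd(32, 146) = 2, gcd(34, 146) = 2, gcd(36, 146) = 2, gcd(38, 146) = 2, gcd(40, 146) = 2, gcd(42, 146) = 2, gcd(44, 146) = 2, gcd(46, 146) = 2, gcd(48, 146) = 2, gcd(50, 146) = 2, gcd(52, 146) = 2, gcd(54, 146) = 2, gcd(56, 146) = 2, gcd(58, 146) = 2, gcd(60, 146) = 2, gcd(62, 146) = 2, gcd(64, 146) = 2, gcd(66, 146) = 2, gcd(68, 146) = 2, gcd(70, 146) = 2, gcd(72, 146) = 2, gcd(73, 146) = 73, gcd(74, 146) = 2, gcd(76, 146) = 2, gcd(78, 146) = 2, gcd(80, 146) = 2, gcd(82, 146) = 2, gcd(84, 146) = 2, gcd(86, 146) = 2, gcd(88, 146) = 2, gcd(90, 146) = 2, gcd(92, 146) = 2, gcd(94, 146) = 2, gcd(96, 146) = 2, gcd(98, 146) = 2, gcd(100, 146) = 2, gcd(102, 146) = 2, gcd(104, 146) = 2, gcd(106, 146) = 2, gcd(108, 146) = 2, gcd(110, 146) = 2, gcd(112, 146) = 2, gcd(114, 146) = 2, gcd(116, 146) = 2, gcd(118, 146) = 2, gcd(120, 146) = 2, gcd(122, 146) = 2, gcd(124, 146) = 2, gcd(126, 146) = 2, gcd(128, 146) = 2, gcd(130, 146) = 2, gcd(132, 146) = 2, gcd(134, 146) = 2, gcd(136, 146) = 2, gcd(138, 146) = 2, gcd(140, 146) = 2, gcd(142, 146) = 2, gcd(144, 146) = 2.
All other a ∈ {1, ..., 145} have gcd(a, 146) = 1 and are units. So the nonzero zero-divisors are exactly the 73 values of a appearing in this scan.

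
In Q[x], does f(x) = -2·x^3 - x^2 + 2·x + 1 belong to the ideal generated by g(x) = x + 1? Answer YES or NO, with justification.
In Q[x] the ideal (g) consists of all multiples of g, so f ∈ (g) iff g | f, i.e. iff the remainder of f on division by g is 0. Divide f by g (g is monic, so eliminate the leading term of the running remainder at each step):
  leading term -2·x^3: subtract (-2·x^2)·g(x) = -2·x^3 - 2·x^2, leaving x^2 + 2·x + 1
  leading term x^2: subtract (x)·g(x) = x^2 + x, leaving x + 1
  leading term x: subtract (1)·g(x) = x + 1, leaving 0
The remainder is 0, so f(x) = g(x) · h(x) with h(x) = -2·x^2 + x + 1. Hence g | f, i.e. f ∈ (g).

Final answer: YES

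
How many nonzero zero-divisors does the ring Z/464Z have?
In Z/464Z each nonzero element is either a unit (gcd with 464 is 1) or a zero-divisor (gcd > 1). The number of units is φ(464): factorise 464 = 2^4 · 29, so φ(464) = (2^4 − 2^3) · (29 − 1) = 8 · 28 = 224. The nonzero elements number 464 − 1 = 463. Hence the nonzero zero-divisors number 463 − 224 = 239.

Final answer: Z/464Z has 239 nonzero zero-divisors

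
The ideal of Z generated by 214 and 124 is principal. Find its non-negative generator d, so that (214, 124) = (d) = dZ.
In the PID Z, (a, b) is generated by gcd(a, b). Compute gcd(214, 124) with the extended Euclidean algorithm, tracking rows (r, s, t) with s·214 + t·124 = r:
  row A: (214, 1, 0)   [1·214 + 0·124 = 214]
  row B: (124, 0, 1)   [0·214 + 1·124 = 124]
  214 = 1·124 + 90   → row C = row A − 1·row B = (90, 1, −1)   [check: 1·214 − 1·124 = 90]
  124 = 1·90 + 34   → row D = row B − 1·row C = (34, −1, 2)   [check: −1·214 + 2·124 = 34]
  90 = 2·34 + 22   → row E = row C − 2·row D = (22, 3, −5)   [check: 3·214 − 5·124 = 22]
  34 = 1·22 + 12   → row F = row D − 1·row E = (12, −4, 7)   [check: −4·214 + 7·124 = 12]
  22 = 1·12 + 10   → row G = row E − 1·row F = (10, 7, −12)   [check: 7·214 − 12·124 = 10]
  12 = 1·10 + 2   → row H = row F − 1·row G = (2, −11, 19)   [check: −11·214 + 19·124 = 2]
  10 = 5·2 + 0   → remainder 0, stop. gcd = 2 (last nonzero row H).
So gcd(214, 124) = 2, with Bézout identity −11·214 + 19·124 = 2. Containment (⊇): the Bézout identity exhibits 2 as an element of (214, 124), giving (2) ⊆ (214, 124). Containment (⊆): since 2 | 214 and 2 | 124 (214 = 2·107, 124 = 2·62), every Z-linear combination of 214 and 124 is divisible by 2, so (214, 124) ⊆ (2). Therefore (214, 124) = (2), d = 2.

Final answer: (214, 124) = (2); d = 2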